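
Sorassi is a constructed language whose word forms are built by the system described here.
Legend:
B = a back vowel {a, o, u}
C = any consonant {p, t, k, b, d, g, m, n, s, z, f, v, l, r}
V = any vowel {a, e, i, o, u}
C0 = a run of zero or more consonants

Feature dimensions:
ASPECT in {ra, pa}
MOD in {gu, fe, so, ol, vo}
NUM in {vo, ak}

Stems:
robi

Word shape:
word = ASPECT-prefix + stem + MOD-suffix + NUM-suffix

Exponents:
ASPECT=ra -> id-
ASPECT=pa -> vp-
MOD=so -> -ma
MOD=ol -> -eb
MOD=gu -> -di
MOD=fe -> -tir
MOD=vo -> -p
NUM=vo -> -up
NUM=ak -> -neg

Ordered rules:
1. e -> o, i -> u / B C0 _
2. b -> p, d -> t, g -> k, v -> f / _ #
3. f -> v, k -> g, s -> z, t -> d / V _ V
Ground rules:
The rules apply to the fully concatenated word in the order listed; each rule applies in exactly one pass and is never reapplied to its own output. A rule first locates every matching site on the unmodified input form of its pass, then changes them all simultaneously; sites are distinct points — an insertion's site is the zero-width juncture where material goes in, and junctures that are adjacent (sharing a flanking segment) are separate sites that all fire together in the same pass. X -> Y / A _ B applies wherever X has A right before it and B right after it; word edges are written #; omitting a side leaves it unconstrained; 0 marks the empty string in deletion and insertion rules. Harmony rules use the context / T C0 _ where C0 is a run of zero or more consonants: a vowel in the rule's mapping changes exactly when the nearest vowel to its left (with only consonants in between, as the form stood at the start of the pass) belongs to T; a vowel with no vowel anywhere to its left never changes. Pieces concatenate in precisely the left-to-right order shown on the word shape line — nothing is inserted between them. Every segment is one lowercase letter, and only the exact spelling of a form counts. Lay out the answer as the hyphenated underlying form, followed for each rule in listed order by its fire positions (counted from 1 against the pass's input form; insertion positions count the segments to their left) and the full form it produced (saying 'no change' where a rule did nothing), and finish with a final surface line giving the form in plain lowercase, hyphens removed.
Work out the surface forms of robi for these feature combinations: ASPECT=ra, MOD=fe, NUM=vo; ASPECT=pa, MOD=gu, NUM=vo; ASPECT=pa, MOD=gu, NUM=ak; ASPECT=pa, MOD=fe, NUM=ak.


cell ASPECT=ra, MOD=fe, NUM=vo:
underlying: id-robi-tir-up
1. e -> o, i -> u / B C0 _: fires at position(s) 6: idrobutirup
2. b -> p, d -> t, g -> k, v -> f / _ #: no change
3. f -> v, k -> g, s -> z, t -> d / V _ V: fires at position(s) 7: idrobudirup
surface: idrobudirup

cell ASPECT=pa, MOD=gu, NUM=vo:
underlying: vp-robi-di-up
1. e -> o, i -> u / B C0 _: fires at position(s) 6: vprobudiup
2. b -> p, d -> t, g -> k, v -> f / _ #: no change
3. f -> v, k -> g, s -> z, t -> d / V _ V: no change
surface: vprobudiup

cell ASPECT=pa, MOD=gu, NUM=ak:
underlying: vp-robi-di-neg
1. e -> o, i -> u / B C0 _: fires at position(s) 6: vprobudineg
2. b -> p, d -> t, g -> k, v -> f / _ #: fires at position(s) 11: vprobudinek
3. f -> v, k -> g, s -> z, t -> d / V _ V: no change
surface: vprobudinek

cell ASPECT=pa, MOD=fe, NUM=ak:
underlying: vp-robi-tir-neg
1. e -> o, i -> u / B C0 _: fires at position(s) 6: vprobutirneg
2. b -> p, d -> t, g -> k, v -> f / _ #: fires at position(s) 12: vprobutirnek
3. f -> v, k -> g, s -> z, t -> d / V _ V: fires at position(s) 7: vprobudirnek
surface: vprobudirnek


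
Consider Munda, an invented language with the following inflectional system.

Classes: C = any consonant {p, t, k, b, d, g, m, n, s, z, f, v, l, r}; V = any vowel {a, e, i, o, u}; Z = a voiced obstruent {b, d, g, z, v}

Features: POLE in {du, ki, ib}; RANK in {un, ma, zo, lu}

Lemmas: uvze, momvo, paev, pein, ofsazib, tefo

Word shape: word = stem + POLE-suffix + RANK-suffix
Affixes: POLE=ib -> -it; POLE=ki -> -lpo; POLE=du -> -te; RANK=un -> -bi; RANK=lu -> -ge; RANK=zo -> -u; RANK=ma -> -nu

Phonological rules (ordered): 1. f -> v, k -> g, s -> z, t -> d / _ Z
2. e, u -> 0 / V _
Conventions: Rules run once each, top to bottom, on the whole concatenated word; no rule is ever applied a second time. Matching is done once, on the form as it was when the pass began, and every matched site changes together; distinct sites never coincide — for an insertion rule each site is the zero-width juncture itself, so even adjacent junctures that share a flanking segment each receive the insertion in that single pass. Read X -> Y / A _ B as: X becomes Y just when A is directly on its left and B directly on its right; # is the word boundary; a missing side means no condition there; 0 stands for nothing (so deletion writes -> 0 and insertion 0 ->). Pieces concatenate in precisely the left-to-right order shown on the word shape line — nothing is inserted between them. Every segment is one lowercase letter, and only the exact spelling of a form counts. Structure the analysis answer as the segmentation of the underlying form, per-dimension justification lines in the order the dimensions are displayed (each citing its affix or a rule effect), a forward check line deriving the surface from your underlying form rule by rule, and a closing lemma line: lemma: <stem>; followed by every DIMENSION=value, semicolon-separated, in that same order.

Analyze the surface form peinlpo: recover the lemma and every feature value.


underlying: pein-lpo-u
POLE=ki - signalled by the affix -lpo
RANK=zo - signalled by the affix -u
check: peinlpou -> peinlpou -> peinlpo
lemma: pein; POLE=ki; RANK=zo


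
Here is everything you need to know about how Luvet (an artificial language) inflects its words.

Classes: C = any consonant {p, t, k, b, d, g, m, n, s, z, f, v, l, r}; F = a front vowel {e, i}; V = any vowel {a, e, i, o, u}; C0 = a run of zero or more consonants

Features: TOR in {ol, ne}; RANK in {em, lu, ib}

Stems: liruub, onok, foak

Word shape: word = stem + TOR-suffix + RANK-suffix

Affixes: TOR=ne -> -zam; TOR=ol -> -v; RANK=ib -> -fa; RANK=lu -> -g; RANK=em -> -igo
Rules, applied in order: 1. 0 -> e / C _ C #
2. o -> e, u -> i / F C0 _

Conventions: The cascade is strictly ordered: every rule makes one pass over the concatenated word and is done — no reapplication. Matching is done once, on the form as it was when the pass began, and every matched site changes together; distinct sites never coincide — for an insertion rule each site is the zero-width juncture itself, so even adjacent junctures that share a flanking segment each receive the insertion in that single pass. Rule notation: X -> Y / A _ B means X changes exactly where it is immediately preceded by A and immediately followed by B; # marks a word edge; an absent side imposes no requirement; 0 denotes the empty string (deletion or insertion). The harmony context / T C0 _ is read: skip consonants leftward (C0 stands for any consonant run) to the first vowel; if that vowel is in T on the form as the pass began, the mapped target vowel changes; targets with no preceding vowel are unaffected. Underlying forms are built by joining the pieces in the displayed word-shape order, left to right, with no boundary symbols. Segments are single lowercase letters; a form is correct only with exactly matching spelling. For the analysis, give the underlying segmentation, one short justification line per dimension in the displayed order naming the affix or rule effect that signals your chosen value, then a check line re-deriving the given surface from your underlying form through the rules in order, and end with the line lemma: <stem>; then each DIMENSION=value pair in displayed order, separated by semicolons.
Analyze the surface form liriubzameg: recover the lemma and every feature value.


underlying: liruub-zam-g
TOR=ne - signalled by the affix -zam
RANK=lu - signalled by the affix -g
check: liruubzamg -> liruubzameg -> liriubzameg
lemma: liruub; TOR=ne; RANK=lu


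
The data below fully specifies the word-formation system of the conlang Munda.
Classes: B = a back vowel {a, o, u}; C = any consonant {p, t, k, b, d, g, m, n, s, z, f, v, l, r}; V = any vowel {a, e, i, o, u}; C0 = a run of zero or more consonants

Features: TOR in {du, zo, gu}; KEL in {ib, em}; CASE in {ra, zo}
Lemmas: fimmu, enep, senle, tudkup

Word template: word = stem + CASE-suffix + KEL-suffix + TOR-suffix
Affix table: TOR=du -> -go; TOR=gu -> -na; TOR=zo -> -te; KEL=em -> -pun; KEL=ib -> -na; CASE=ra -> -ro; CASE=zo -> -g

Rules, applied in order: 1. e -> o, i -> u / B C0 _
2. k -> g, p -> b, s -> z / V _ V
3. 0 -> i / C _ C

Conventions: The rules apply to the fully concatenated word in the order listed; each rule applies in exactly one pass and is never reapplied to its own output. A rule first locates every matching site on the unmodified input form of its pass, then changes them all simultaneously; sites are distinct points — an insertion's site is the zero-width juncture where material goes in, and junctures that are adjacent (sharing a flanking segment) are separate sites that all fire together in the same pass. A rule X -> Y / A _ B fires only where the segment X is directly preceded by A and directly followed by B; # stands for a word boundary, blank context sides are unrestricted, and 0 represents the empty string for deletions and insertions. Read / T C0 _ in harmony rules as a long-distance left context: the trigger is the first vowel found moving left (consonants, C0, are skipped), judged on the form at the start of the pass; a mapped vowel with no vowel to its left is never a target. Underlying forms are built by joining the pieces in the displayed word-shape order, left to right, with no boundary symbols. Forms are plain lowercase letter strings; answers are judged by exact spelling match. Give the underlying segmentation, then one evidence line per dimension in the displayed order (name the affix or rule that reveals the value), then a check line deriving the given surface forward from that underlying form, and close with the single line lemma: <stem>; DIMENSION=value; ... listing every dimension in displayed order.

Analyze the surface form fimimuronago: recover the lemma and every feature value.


underlying: fimmu-ro-na-go
TOR=du - signalled by the affix -go
KEL=ib - signalled by the affix -na
CASE=ra - signalled by the affix -ro
check: fimmuronago -> fimmuronago -> fimmuronago -> fimimuronago
lemma: fimmu; TOR=du; KEL=ib; CASE=ra


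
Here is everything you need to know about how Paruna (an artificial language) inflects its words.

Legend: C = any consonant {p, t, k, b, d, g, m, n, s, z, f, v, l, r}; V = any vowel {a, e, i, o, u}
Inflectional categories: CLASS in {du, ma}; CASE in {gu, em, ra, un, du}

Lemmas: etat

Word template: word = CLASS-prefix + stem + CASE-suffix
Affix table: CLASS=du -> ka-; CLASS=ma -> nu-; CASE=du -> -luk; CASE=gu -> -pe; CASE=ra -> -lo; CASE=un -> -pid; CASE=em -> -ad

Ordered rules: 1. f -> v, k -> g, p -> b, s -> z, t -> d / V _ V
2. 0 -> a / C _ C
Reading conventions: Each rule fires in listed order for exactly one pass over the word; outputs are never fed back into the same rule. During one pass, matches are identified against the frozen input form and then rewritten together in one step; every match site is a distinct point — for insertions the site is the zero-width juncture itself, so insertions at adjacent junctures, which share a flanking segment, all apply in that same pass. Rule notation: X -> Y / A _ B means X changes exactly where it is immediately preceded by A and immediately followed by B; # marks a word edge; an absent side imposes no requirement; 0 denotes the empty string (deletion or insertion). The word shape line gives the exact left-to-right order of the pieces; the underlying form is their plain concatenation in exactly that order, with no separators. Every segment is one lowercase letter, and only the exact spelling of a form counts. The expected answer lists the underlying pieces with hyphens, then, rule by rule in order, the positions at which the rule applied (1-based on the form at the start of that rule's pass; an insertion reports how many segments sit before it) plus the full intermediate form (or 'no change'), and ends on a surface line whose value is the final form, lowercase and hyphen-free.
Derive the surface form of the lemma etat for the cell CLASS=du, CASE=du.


underlying: ka-etat-luk
1. f -> v, k -> g, p -> b, s -> z, t -> d / V _ V: fires at position(s) 4: kaedatluk
2. 0 -> a / C _ C: inserts after position(s) 6: kaedataluk
surface: kaedataluk


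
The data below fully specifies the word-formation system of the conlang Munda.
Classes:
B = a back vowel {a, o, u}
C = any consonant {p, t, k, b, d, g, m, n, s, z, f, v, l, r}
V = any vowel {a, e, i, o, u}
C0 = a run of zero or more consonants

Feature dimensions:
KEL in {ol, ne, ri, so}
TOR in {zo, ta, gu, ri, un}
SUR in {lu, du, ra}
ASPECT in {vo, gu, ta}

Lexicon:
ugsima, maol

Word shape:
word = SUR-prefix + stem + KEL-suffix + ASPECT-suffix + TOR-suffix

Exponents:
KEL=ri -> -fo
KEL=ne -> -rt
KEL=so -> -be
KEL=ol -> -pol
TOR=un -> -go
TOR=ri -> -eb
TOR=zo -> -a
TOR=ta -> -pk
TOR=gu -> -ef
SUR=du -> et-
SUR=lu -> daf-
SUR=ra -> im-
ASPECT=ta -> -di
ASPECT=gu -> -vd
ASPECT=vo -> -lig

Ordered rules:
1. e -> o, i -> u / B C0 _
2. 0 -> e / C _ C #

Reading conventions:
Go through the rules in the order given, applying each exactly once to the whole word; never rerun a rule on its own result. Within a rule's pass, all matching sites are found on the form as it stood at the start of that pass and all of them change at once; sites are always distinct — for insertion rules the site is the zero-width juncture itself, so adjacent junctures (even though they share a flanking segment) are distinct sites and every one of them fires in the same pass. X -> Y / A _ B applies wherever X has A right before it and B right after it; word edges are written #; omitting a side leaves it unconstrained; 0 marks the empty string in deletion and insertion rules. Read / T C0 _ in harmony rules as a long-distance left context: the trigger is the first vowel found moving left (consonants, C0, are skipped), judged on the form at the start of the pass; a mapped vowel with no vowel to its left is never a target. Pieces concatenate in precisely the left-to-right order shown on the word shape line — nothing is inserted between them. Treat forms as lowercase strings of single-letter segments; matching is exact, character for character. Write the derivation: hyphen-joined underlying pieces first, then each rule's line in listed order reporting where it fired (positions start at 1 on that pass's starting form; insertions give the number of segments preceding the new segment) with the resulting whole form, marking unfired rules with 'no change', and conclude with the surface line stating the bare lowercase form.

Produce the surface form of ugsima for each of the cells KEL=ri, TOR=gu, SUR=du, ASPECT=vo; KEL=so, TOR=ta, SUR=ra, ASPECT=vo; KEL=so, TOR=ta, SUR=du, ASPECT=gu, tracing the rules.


cell KEL=ri, TOR=gu, SUR=du, ASPECT=vo:
underlying: et-ugsima-fo-lig-ef
1. e -> o, i -> u / B C0 _: fires at position(s) 6, 12: etugsumafolugef
2. 0 -> e / C _ C #: no change
surface: etugsumafolugef

cell KEL=so, TOR=ta, SUR=ra, ASPECT=vo:
underlying: im-ugsima-be-lig-pk
1. e -> o, i -> u / B C0 _: fires at position(s) 6, 10: imugsumaboligpk
2. 0 -> e / C _ C #: inserts after position(s) 14: imugsumaboligpek
surface: imugsumaboligpek

cell KEL=so, TOR=ta, SUR=du, ASPECT=gu:
underlying: et-ugsima-be-vd-pk
1. e -> o, i -> u / B C0 _: fires at position(s) 6, 10: etugsumabovdpk
2. 0 -> e / C _ C #: inserts after position(s) 13: etugsumabovdpek
surface: etugsumabovdpek


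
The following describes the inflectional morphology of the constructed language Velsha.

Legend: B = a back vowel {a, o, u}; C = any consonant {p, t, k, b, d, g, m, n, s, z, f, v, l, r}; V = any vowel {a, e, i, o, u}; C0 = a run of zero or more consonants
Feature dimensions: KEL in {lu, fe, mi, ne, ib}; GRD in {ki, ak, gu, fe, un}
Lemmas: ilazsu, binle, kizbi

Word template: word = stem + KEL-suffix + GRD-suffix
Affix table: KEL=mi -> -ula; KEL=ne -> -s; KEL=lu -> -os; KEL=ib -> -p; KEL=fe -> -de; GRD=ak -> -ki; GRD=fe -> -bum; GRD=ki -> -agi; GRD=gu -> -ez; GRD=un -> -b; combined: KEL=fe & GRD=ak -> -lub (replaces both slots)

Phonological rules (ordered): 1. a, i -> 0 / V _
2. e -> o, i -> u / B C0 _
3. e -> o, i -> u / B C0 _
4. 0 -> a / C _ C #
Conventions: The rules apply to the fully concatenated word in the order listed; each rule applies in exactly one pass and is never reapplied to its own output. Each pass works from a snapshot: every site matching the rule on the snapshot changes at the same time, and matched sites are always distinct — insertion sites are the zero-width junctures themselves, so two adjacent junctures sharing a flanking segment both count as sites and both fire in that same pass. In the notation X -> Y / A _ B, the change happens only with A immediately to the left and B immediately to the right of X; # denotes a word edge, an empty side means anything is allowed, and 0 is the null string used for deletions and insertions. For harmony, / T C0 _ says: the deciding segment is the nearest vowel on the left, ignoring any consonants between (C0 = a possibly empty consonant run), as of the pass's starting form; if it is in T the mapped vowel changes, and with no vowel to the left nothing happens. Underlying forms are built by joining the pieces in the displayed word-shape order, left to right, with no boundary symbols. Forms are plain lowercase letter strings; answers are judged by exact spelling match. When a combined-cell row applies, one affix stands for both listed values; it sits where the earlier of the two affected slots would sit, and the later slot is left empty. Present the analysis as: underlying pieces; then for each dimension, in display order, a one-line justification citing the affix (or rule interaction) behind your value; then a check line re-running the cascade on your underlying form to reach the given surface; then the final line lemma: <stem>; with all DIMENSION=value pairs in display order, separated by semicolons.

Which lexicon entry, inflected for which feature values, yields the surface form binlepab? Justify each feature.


underlying: binle-p-b
KEL=ib - signalled by the affix -p
GRD=un - signalled by the affix -b
check: binlepb -> binlepb -> binlepb -> binlepb -> binlepab
lemma: binle; KEL=ib; GRD=un


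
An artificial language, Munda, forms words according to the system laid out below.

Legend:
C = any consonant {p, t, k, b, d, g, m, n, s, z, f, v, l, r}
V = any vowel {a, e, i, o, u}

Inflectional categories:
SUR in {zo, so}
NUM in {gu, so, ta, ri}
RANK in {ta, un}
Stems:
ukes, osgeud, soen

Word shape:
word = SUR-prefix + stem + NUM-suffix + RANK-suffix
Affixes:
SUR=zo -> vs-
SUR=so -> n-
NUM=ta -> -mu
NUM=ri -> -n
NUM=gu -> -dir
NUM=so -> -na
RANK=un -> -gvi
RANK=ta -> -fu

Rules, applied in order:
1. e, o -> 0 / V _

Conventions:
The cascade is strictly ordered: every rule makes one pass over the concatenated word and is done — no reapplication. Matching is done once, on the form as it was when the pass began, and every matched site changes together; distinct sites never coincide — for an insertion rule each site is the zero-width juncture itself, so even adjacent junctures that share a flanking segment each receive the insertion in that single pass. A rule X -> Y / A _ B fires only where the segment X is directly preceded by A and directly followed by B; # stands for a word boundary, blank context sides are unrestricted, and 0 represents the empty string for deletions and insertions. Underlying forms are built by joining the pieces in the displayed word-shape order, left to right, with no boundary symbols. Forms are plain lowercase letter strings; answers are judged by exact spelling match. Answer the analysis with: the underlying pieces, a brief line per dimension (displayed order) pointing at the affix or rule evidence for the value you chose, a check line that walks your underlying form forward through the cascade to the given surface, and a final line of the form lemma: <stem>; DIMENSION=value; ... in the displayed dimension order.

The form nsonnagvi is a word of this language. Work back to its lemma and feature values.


underlying: n-soen-na-gvi
SUR=so - signalled by the affix n-
NUM=so - signalled by the affix -na
RANK=un - signalled by the affix -gvi
check: nsoennagvi -> nsonnagvi
lemma: soen; SUR=so; NUM=so; RANK=un


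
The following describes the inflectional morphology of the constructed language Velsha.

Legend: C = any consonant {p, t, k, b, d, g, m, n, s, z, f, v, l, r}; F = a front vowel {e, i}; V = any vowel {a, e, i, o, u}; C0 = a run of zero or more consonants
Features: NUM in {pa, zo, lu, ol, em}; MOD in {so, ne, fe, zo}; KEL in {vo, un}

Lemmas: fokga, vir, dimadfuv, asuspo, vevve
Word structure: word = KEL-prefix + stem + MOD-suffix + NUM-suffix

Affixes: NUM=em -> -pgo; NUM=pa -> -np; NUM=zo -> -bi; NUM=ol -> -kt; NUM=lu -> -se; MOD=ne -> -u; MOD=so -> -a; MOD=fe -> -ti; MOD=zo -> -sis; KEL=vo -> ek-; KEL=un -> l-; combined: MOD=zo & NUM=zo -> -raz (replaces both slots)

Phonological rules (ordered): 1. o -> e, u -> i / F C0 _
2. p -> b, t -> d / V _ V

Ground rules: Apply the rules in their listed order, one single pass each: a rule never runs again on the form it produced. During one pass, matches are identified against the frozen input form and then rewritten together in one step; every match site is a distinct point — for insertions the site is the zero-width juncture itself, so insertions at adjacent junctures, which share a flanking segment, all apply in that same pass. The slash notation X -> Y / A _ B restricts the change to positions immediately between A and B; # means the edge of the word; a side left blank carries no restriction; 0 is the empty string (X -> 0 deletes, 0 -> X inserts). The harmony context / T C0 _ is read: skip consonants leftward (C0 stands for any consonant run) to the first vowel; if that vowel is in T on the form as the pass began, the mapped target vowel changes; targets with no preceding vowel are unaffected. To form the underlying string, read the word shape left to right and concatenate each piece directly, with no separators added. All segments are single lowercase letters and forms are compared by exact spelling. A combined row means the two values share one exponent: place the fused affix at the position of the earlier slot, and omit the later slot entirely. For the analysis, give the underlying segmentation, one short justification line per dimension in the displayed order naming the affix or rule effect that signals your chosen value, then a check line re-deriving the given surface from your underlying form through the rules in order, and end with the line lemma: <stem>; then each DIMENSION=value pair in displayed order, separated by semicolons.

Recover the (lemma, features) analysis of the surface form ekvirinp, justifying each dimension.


underlying: ek-vir-u-np
NUM=pa - signalled by the affix -np
MOD=ne - signalled by the affix -u
KEL=vo - signalled by the affix ek-
check: ekvirunp -> ekvirinp -> ekvirinp
lemma: vir; NUM=pa; MOD=ne; KEL=vo


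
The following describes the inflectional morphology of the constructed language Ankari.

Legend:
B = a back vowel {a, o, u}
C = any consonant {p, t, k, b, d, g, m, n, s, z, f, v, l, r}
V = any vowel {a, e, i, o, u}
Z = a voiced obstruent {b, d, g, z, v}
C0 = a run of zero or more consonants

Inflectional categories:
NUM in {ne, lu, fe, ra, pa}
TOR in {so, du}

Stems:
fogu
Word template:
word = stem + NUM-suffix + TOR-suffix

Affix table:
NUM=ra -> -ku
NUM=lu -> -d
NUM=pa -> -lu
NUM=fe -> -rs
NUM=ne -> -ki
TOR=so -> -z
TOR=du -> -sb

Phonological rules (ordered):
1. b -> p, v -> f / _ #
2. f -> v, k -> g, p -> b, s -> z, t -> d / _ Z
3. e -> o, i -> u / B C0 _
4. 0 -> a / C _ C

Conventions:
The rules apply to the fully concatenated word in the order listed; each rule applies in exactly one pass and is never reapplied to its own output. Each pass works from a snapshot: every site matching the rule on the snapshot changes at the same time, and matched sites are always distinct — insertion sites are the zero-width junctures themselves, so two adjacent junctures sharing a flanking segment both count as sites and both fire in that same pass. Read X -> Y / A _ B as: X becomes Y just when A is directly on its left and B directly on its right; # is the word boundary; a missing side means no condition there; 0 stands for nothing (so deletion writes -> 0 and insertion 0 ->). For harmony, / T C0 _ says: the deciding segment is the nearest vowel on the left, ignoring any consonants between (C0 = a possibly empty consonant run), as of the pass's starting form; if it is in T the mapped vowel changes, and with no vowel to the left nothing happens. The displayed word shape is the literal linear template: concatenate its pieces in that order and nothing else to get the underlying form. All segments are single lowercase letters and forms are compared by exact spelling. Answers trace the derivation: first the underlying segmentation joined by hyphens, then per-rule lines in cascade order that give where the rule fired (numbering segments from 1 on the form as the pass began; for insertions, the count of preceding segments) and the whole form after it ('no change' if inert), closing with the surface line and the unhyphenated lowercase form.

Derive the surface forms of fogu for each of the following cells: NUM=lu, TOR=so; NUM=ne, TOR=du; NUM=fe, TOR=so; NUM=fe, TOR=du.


cell NUM=lu, TOR=so:
underlying: fogu-d-z
1. b -> p, v -> f / _ #: no change
2. f -> v, k -> g, p -> b, s -> z, t -> d / _ Z: no change
3. e -> o, i -> u / B C0 _: no change
4. 0 -> a / C _ C: inserts after position(s) 5: fogudaz
surface: fogudaz

cell NUM=ne, TOR=du:
underlying: fogu-ki-sb
1. b -> p, v -> f / _ #: fires at position(s) 8: fogukisp
2. f -> v, k -> g, p -> b, s -> z, t -> d / _ Z: no change
3. e -> o, i -> u / B C0 _: fires at position(s) 6: fogukusp
4. 0 -> a / C _ C: inserts after position(s) 7: fogukusap
surface: fogukusap

cell NUM=fe, TOR=so:
underlying: fogu-rs-z
1. b -> p, v -> f / _ #: no change
2. f -> v, k -> g, p -> b, s -> z, t -> d / _ Z: fires at position(s) 6: fogurzz
3. e -> o, i -> u / B C0 _: no change
4. 0 -> a / C _ C: inserts after position(s) 5, 6: fogurazaz
surface: fogurazaz

cell NUM=fe, TOR=du:
underlying: fogu-rs-sb
1. b -> p, v -> f / _ #: fires at position(s) 8: fogurssp
2. f -> v, k -> g, p -> b, s -> z, t -> d / _ Z: no change
3. e -> o, i -> u / B C0 _: no change
4. 0 -> a / C _ C: inserts after position(s) 5, 6, 7: fogurasasap
surface: fogurasasap


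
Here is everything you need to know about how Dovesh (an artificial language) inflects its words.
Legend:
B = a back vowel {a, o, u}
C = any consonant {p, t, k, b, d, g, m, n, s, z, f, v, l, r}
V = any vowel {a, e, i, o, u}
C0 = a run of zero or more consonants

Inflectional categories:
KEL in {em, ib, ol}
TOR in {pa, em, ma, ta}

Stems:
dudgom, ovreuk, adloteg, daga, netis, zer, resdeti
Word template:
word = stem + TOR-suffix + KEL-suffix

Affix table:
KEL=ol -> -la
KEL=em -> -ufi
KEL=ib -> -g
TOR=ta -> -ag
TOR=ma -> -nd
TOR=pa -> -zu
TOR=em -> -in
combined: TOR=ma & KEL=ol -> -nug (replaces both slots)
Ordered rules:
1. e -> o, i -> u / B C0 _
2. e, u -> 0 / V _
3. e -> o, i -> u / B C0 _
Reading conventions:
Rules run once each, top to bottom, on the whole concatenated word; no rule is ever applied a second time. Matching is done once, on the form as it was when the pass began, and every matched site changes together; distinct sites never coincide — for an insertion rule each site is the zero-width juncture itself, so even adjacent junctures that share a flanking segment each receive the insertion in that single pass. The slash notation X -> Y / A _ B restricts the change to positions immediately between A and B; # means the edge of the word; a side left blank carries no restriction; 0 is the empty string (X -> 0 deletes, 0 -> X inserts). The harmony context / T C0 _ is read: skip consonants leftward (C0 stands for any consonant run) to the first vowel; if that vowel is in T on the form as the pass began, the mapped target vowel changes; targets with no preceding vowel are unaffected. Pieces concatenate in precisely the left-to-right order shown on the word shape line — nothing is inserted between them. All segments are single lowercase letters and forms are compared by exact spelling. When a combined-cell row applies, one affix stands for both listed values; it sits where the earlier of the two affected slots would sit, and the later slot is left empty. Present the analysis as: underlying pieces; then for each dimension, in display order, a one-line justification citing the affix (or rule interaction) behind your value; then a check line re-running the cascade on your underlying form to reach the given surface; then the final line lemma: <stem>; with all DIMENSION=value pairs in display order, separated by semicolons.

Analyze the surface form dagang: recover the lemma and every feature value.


underlying: daga-in-g
KEL=ib - signalled by the affix -g
TOR=em - signalled by the affix -in
check: dagaing -> dagaung -> dagang -> dagang
lemma: daga; KEL=ib; TOR=em


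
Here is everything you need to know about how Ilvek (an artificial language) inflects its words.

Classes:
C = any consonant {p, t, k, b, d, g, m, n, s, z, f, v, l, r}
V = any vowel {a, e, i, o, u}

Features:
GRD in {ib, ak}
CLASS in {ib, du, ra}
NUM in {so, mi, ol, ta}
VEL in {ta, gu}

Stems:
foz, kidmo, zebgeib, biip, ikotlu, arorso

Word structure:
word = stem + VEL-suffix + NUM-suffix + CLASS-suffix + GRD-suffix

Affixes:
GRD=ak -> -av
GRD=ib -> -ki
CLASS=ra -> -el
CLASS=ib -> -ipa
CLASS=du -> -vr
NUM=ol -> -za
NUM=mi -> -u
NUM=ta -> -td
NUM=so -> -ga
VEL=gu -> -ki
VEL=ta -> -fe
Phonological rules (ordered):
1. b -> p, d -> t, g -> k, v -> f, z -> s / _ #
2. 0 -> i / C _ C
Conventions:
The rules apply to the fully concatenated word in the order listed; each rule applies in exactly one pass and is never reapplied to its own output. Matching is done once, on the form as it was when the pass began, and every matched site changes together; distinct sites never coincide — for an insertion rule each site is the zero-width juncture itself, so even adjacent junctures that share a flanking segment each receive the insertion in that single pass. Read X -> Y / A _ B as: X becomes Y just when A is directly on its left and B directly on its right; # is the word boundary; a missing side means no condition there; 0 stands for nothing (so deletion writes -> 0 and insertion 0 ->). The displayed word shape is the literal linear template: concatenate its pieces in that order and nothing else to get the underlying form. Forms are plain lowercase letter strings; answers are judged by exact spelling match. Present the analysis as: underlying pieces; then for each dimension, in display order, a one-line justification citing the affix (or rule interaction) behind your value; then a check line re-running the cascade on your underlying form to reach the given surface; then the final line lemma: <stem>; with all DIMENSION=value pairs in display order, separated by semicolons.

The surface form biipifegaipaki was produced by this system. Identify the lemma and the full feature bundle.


underlying: biip-fe-ga-ipa-ki
GRD=ib - signalled by the affix -ki
CLASS=ib - signalled by the affix -ipa
NUM=so - signalled by the affix -ga
VEL=ta - signalled by the affix -fe
check: biipfegaipaki -> biipfegaipaki -> biipifegaipaki
lemma: biip; GRD=ib; CLASS=ib; NUM=so; VEL=ta


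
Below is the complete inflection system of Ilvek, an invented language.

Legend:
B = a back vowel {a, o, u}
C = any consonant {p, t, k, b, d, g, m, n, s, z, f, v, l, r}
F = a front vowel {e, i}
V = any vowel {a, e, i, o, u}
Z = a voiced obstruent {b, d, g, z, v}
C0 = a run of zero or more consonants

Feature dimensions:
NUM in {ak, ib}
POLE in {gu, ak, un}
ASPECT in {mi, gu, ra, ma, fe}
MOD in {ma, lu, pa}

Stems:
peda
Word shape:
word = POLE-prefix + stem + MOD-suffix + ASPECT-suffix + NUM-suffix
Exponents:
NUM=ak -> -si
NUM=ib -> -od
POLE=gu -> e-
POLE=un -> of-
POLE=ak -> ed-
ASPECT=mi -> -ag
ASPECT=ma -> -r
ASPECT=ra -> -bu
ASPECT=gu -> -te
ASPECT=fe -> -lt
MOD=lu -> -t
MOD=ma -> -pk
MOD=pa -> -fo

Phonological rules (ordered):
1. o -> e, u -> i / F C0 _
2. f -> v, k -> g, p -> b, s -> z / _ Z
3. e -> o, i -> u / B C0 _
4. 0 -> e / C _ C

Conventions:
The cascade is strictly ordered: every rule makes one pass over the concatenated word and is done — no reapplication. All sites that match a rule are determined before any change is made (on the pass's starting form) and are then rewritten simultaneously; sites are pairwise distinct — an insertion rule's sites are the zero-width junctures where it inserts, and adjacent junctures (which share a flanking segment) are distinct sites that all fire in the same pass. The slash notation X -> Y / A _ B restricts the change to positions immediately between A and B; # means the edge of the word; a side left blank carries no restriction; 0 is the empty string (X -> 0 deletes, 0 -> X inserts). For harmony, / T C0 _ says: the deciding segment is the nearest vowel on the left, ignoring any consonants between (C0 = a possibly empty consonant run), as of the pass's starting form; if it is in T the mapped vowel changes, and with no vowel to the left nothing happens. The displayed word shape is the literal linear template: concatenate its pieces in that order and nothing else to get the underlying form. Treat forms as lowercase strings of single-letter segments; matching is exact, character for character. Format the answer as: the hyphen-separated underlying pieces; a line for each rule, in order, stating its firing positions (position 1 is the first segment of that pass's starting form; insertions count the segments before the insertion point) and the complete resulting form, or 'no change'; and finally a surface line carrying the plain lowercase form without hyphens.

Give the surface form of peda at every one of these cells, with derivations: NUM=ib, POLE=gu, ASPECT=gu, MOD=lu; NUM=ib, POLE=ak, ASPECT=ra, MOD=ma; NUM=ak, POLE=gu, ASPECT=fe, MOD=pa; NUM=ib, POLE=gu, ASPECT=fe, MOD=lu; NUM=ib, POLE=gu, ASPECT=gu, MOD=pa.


cell NUM=ib, POLE=gu, ASPECT=gu, MOD=lu:
underlying: e-peda-t-te-od
1. o -> e, u -> i / F C0 _: fires at position(s) 9: epedatteed
2. f -> v, k -> g, p -> b, s -> z / _ Z: no change
3. e -> o, i -> u / B C0 _: fires at position(s) 8: epedattoed
4. 0 -> e / C _ C: inserts after position(s) 6: epedatetoed
surface: epedatetoed

cell NUM=ib, POLE=ak, ASPECT=ra, MOD=ma:
underlying: ed-peda-pk-bu-od
1. o -> e, u -> i / F C0 _: no change
2. f -> v, k -> g, p -> b, s -> z / _ Z: fires at position(s) 8: edpedapgbuod
3. e -> o, i -> u / B C0 _: no change
4. 0 -> e / C _ C: inserts after position(s) 2, 7, 8: edepedapegebuod
surface: edepedapegebuod

cell NUM=ak, POLE=gu, ASPECT=fe, MOD=pa:
underlying: e-peda-fo-lt-si
1. o -> e, u -> i / F C0 _: no change
2. f -> v, k -> g, p -> b, s -> z / _ Z: no change
3. e -> o, i -> u / B C0 _: fires at position(s) 11: epedafoltsu
4. 0 -> e / C _ C: inserts after position(s) 8, 9: epedafoletesu
surface: epedafoletesu

cell NUM=ib, POLE=gu, ASPECT=fe, MOD=lu:
underlying: e-peda-t-lt-od
1. o -> e, u -> i / F C0 _: no change
2. f -> v, k -> g, p -> b, s -> z / _ Z: no change
3. e -> o, i -> u / B C0 _: no change
4. 0 -> e / C _ C: inserts after position(s) 6, 7: epedateletod
surface: epedateletod

cell NUM=ib, POLE=gu, ASPECT=gu, MOD=pa:
underlying: e-peda-fo-te-od
1. o -> e, u -> i / F C0 _: fires at position(s) 10: epedafoteed
2. f -> v, k -> g, p -> b, s -> z / _ Z: no change
3. e -> o, i -> u / B C0 _: fires at position(s) 9: epedafotoed
4. 0 -> e / C _ C: no change
surface: epedafotoed


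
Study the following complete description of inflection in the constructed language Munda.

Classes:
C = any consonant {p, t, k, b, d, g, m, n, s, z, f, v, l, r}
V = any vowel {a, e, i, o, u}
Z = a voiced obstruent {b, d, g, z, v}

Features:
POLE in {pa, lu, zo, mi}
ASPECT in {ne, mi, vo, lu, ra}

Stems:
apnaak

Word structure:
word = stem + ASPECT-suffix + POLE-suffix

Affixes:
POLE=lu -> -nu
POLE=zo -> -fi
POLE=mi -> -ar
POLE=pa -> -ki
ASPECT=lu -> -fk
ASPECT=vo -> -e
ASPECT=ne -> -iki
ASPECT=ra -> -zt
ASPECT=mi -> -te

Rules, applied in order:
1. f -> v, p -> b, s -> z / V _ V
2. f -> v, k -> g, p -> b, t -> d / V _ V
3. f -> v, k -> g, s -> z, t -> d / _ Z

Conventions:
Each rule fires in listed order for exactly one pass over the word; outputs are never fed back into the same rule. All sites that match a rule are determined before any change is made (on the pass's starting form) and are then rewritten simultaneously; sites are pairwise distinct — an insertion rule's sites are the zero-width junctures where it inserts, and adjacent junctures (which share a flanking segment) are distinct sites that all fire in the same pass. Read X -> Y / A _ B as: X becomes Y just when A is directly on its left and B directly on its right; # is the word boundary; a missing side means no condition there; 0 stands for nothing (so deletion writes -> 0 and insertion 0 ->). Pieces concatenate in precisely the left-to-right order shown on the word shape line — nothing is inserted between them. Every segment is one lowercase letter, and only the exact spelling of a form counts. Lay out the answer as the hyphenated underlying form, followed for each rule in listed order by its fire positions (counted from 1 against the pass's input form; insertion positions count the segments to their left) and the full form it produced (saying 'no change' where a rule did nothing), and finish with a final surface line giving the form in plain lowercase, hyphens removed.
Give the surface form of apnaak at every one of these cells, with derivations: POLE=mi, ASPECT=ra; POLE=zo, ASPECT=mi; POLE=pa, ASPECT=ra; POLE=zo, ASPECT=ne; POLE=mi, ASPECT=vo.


cell POLE=mi, ASPECT=ra:
underlying: apnaak-zt-ar
1. f -> v, p -> b, s -> z / V _ V: no change
2. f -> v, k -> g, p -> b, t -> d / V _ V: no change
3. f -> v, k -> g, s -> z, t -> d / _ Z: fires at position(s) 6: apnaagztar
surface: apnaagztar

cell POLE=zo, ASPECT=mi:
underlying: apnaak-te-fi
1. f -> v, p -> b, s -> z / V _ V: fires at position(s) 9: apnaaktevi
2. f -> v, k -> g, p -> b, t -> d / V _ V: no change
3. f -> v, k -> g, s -> z, t -> d / _ Z: no change
surface: apnaaktevi

cell POLE=pa, ASPECT=ra:
underlying: apnaak-zt-ki
1. f -> v, p -> b, s -> z / V _ V: no change
2. f -> v, k -> g, p -> b, t -> d / V _ V: no change
3. f -> v, k -> g, s -> z, t -> d / _ Z: fires at position(s) 6: apnaagztki
surface: apnaagztki

cell POLE=zo, ASPECT=ne:
underlying: apnaak-iki-fi
1. f -> v, p -> b, s -> z / V _ V: fires at position(s) 10: apnaakikivi
2. f -> v, k -> g, p -> b, t -> d / V _ V: fires at position(s) 6, 8: apnaagigivi
3. f -> v, k -> g, s -> z, t -> d / _ Z: no change
surface: apnaagigivi

cell POLE=mi, ASPECT=vo:
underlying: apnaak-e-ar
1. f -> v, p -> b, s -> z / V _ V: no change
2. f -> v, k -> g, p -> b, t -> d / V _ V: fires at position(s) 6: apnaagear
3. f -> v, k -> g, s -> z, t -> d / _ Z: no change
surface: apnaagear


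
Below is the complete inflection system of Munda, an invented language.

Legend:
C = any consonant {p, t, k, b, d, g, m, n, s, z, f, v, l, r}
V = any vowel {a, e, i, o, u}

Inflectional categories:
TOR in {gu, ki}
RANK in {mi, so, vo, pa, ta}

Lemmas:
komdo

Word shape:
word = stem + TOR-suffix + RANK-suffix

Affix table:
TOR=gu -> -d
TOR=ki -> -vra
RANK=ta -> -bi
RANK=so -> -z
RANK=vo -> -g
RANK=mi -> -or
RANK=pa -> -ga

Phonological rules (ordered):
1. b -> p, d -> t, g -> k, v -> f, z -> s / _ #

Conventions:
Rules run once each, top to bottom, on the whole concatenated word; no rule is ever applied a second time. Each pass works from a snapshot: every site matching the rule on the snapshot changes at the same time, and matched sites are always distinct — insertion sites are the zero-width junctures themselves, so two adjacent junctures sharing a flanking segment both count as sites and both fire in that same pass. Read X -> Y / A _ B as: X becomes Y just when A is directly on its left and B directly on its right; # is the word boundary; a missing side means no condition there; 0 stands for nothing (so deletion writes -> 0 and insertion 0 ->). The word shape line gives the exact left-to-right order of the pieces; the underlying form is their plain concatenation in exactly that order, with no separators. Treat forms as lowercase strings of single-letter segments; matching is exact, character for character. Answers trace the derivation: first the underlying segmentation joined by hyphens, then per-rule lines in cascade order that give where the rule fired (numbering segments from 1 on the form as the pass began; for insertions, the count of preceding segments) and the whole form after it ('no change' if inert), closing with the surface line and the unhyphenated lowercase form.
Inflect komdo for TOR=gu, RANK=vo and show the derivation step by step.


underlying: komdo-d-g
1. b -> p, d -> t, g -> k, v -> f, z -> s / _ #: fires at position(s) 7: komdodk
surface: komdodk
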